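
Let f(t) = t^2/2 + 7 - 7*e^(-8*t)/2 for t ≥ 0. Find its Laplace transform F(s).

F(s) = -7/(2*(s + 8)) + 7/s + s^(-3)

By linearity of the Laplace transform, transform each term separately.
L{7} = 7/s; (-7/2)·[L{e^(-8t)} = 1/(s + 8)]; (1/2)·[L{t^2} = 2!/s^3 = 2/s^3].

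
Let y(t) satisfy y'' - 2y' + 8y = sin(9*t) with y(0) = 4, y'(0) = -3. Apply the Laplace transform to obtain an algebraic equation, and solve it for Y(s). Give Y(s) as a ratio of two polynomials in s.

Y(s) = (4*s^3 - 11*s^2 + 324*s - 882)/(s^4 - 2*s^3 + 89*s^2 - 162*s + 648)

Laplace-transform each side.
Using L{y''} = s^2 Y - s·y(0) - y'(0) and L{y'} = sY - y(0), with y(0) = 4, y'(0) = -3, the left side becomes (s^2 - 2*s + 8)Y - (4*s - 11).
The right side is L{sin(9*t)} = 9/(s^2 + 81).
So (s^2 - 2*s + 8)Y = 9/(s^2 + 81) + (4*s - 11).
Divide through and combine into a single rational function.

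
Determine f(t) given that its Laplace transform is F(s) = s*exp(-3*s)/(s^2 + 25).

The factor e^(-3s) signals a time shift by c = 3 (second shifting theorem).
L{cos(5t)} = s/(s^2 + 25), so L^-1{s/(s^2 + 25)} = cos(5*t).
Hence the inverse is u(t - 3) times that function evaluated at t - 3.

f(t) = Heaviside(t - 3)*(cos(5*t - 15))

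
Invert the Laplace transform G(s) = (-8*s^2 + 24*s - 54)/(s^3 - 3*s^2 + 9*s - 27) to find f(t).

Factor the denominator: s^3 - 3*s^2 + 9*s - 27 = (s - 3)*(s^2 + 9).
Partial fraction decomposition gives [-3/(s - 3)] + [-5*s/(s^2 + 9)] + [9/(s^2 + 9)].
Invert each term: -3/(s - 3) ↔ -3e^(3t); -5·s/(s^2 + 9) ↔ -5cos(3t); 3·3/(s^2 + 9) ↔ 3sin(3t).

f(t) = -3*exp(3*t) + 3*sin(3*t) - 5*cos(3*t)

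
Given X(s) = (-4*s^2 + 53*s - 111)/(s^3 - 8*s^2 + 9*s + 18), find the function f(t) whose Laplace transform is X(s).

Factor the denominator: s^3 - 8*s^2 + 9*s + 18 = (s - 6)*(s - 3)*(s + 1).
Partial fraction decomposition gives [-1/(s - 3)] + [3/(s - 6)] + [-6/(s + 1)].
Invert each term: -1/(s - 3) ↔ -e^(3t); 3/(s - 6) ↔ 3e^(6t); -6/(s + 1) ↔ -6e^(-t).

f(t) = 3*exp(6*t) - exp(3*t) - 6*exp(-t)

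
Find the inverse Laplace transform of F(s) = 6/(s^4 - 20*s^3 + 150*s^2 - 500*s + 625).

Rewrite the denominator: s^4 - 20*s^3 + 150*s^2 - 500*s + 625 = (s - 5)^4.
The form in (s - 5) signals a first-shifting-theorem factor e^(5t).
Since L{t^3} = 3!/s^4 = 6/s^4, the inverse is t^3*e^(5*t).

t^3*exp(5*t)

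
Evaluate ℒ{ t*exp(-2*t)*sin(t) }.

L{sin(t)} = 1/(s^2 + 1).
Multiplying by e^(-2t) shifts s → s + 2, so L{exp(-2*t)*sin(t)} = 1/((s + 2)^2 + 1).
Then apply L{t·g(t)} = -d/ds[G(s)] with G(s) = 1/((s + 2)^2 + 1):
differentiating 1 time and applying the sign gives 2*(s + 2)/(s^2 + 4*s + 5)^2.

2*(s + 2)/(s^2 + 4*s + 5)^2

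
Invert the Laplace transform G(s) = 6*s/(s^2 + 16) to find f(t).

Since L{cos(4t)} = s/(s^2 + 16), the inverse is cos(4*t), scaled by 6.

f(t) = 6*cos(4*t)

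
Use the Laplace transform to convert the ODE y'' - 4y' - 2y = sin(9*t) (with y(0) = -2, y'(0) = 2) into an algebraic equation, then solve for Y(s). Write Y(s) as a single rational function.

Y(s) = (-2*s^3 + 10*s^2 - 162*s + 819)/(s^4 - 4*s^3 + 79*s^2 - 324*s - 162)

Laplace-transform each side.
Using L{y''} = s^2 Y - s·y(0) - y'(0) and L{y'} = sY - y(0), with y(0) = -2, y'(0) = 2, the left side becomes (s^2 - 4*s - 2)Y - (-2*s + 10).
The right side is L{sin(9*t)} = 9/(s^2 + 81).
So (s^2 - 4*s - 2)Y = 9/(s^2 + 81) + (-2*s + 10).
Isolate Y and clear denominators.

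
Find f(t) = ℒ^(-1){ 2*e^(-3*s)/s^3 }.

The factor e^(-3s) signals a time shift by c = 3 (second shifting theorem).
L{t^2} = 2!/s^3 = 2/s^3, so L^-1{2/s^3} = t^2.
Hence the inverse is u(t - 3) times that function evaluated at t - 3.

f(t) = Heaviside(t - 3)*((t - 3)^2)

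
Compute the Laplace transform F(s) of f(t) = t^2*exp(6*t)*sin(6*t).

L{sin(6t)} = 6/(s^2 + 36).
Multiplying by e^(6t) shifts s → s - 6, so L{exp(6*t)*sin(6*t)} = 6/((s - 6)^2 + 36).
Then apply L{t^2·g(t)} = (-1)^2 d^2/ds^2[G(s)] with G(s) = 6/((s - 6)^2 + 36):
differentiating 2 times and applying the sign gives 36*(s^2 - 12*s + 24)/(s^2 - 12*s + 72)^3.

F(s) = 36*(s^2 - 12*s + 24)/(s^2 - 12*s + 72)^3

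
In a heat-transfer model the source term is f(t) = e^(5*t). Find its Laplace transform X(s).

X(s) = 1/(s - 5)

L{e^(5t)} = 1/(s - 5).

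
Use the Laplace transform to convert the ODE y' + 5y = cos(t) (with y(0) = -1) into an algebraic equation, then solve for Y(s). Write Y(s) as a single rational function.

Y(s) = (-s^2 + s - 1)/(s^3 + 5*s^2 + s + 5)

Laplace-transform each side.
Using L{y'} = sY - y(0) = sY - (-1), the left side becomes (s + 5)Y - (-1).
The right side is L{cos(t)} = s/(s^2 + 1).
So (s + 5)Y = s/(s^2 + 1) + (-1).
Divide through and combine into a single rational function.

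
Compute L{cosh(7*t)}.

L{cosh(7t)} = s/(s^2 - 49).

s/(s^2 - 49)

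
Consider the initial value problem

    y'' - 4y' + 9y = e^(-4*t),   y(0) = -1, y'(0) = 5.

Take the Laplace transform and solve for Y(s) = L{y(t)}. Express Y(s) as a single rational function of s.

Apply the Laplace transform to the equation.
The derivative rules (L{y''} = s^2 Y - s·y(0) - y'(0) and L{y'} = sY - y(0), with y(0) = -1, y'(0) = 5) turn the left side into (s^2 - 4*s + 9)Y - (-s + 9).
The right side is L{e^(-4*t)} = 1/(s + 4).
So (s^2 - 4*s + 9)Y = 1/(s + 4) + (-s + 9).
Divide through and combine into a single rational function.

Y(s) = (-s^2 + 5*s + 37)/(s^3 - 7*s + 36)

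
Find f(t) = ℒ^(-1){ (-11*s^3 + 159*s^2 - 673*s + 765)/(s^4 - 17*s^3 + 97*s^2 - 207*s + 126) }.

f(t) = 3*exp(7*t) - 5*exp(6*t) - 5*exp(3*t) - 4*exp(t)

Factor the denominator: s^4 - 17*s^3 + 97*s^2 - 207*s + 126 = (s - 7)*(s - 6)*(s - 3)*(s - 1).
Partial fraction decomposition gives [-5/(s - 6)] + [-5/(s - 3)] + [-4/(s - 1)] + [3/(s - 7)].
Invert each term: -5/(s - 6) ↔ -5e^(6t); -5/(s - 3) ↔ -5e^(3t); -4/(s - 1) ↔ -4e^(t); 3/(s - 7) ↔ 3e^(7t).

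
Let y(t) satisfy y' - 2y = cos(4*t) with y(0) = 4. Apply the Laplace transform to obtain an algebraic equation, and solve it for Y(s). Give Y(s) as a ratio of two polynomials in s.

Y(s) = (4*s^2 + s + 64)/(s^3 - 2*s^2 + 16*s - 32)

Laplace-transform each side.
With L{y'} = sY - y(0) = sY - 4: the LHS transforms to (s - 2)Y - (4).
The right side is L{cos(4*t)} = s/(s^2 + 16).
So (s - 2)Y = s/(s^2 + 16) + (4).
Isolate Y and clear denominators.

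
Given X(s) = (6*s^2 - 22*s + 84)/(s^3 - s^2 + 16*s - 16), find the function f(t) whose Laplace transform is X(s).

Factor the denominator: s^3 - s^2 + 16*s - 16 = (s - 1)*(s^2 + 16).
Partial fraction decomposition gives [4/(s - 1)] + [2*s/(s^2 + 16)] + [-20/(s^2 + 16)].
Invert each term: 4/(s - 1) ↔ 4e^(t); 2·s/(s^2 + 16) ↔ 2cos(4t); -5·4/(s^2 + 16) ↔ -5sin(4t).

f(t) = 4*exp(t) - 5*sin(4*t) + 2*cos(4*t)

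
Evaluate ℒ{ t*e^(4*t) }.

(s - 4)^(-2)

L{e^(4t)} = 1/(s - 4).
Then apply L{t·g(t)} = -d/ds[G(s)] with G(s) = 1/(s - 4):
differentiating 1 time and applying the sign gives (s - 4)^(-2).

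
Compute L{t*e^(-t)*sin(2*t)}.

4*(s + 1)/(s^2 + 2*s + 5)^2

L{sin(2t)} = 2/(s^2 + 4).
Multiplying by e^(-t) shifts s → s + 1, so L{e^(-t)*sin(2*t)} = 2/((s + 1)^2 + 4).
Then apply L{t·g(t)} = -d/ds[G(s)] with G(s) = 2/((s + 1)^2 + 4):
differentiating 1 time and applying the sign gives 4*(s + 1)/(s^2 + 2*s + 5)^2.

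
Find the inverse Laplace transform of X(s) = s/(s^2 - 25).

cosh(5*t)

Since L{cosh(5t)} = s/(s^2 - 25), the inverse is cosh(5*t).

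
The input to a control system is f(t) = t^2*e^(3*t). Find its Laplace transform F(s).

F(s) = 2/(s - 3)^3

L{e^(3t)} = 1/(s - 3).
Then apply L{t^2·g(t)} = (-1)^2 d^2/ds^2[G(s)] with G(s) = 1/(s - 3):
differentiating 2 times and applying the sign gives 2/(s - 3)^3.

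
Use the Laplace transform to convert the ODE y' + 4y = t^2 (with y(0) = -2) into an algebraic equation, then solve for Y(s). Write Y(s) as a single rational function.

Take the Laplace transform of both sides.
The derivative rules (L{y'} = sY - y(0) = sY - (-2)) turn the left side into (s + 4)Y - (-2).
The right side is L{t^2} = 2/s^3.
So (s + 4)Y = 2/s^3 + (-2).
Isolate Y and clear denominators.

Y(s) = (-2*s^3 + 2)/(s^4 + 4*s^3)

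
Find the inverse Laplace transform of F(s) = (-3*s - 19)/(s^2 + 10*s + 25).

-4*t*exp(-5*t) - 3*exp(-5*t)

Factor the denominator: s^2 + 10*s + 25 = (s + 5)^2.
Partial fraction decomposition gives [-3/(s + 5)] + [-4/(s + 5)^2].
Invert each term: -3/(s + 5) ↔ -3e^(-5t); -4/(s + 5)^2 ↔ -4t·e^(-5t).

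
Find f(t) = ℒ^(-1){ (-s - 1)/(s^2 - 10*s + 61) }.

Complete the square in the denominator: s^2 - 10*s + 61 = (s - 5)^2 + 6^2.
Split the numerator to match: -s - 1 = -1·(s - 5) - 1·6.
Invert each term: -1·(s - 5)/((s - 5)^2 + 36) ↔ -e^(5t)cos(6t); -1·6/((s - 5)^2 + 36) ↔ -e^(5t)sin(6t).

f(t) = -exp(5*t)*sin(6*t) - exp(5*t)*cos(6*t)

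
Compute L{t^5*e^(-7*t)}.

120/(s + 7)^6

L{t^5} = 5!/s^6 = 120/s^6.
By the first shifting theorem, multiplying by e^(-7t) replaces s with s + 7.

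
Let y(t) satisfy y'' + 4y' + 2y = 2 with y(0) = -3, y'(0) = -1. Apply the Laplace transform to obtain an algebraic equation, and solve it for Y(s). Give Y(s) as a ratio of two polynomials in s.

Y(s) = (-3*s^2 - 13*s + 2)/(s^3 + 4*s^2 + 2*s)

Laplace-transform each side.
Using L{y''} = s^2 Y - s·y(0) - y'(0) and L{y'} = sY - y(0), with y(0) = -3, y'(0) = -1, the left side becomes (s^2 + 4*s + 2)Y - (-3*s - 13).
The right side is L{2} = 2/s.
So (s^2 + 4*s + 2)Y = 2/s + (-3*s - 13).
Divide through and combine into a single rational function.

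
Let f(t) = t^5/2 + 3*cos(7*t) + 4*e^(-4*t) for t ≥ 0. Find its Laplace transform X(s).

X(s) = 3*s/(s^2 + 49) + 4/(s + 4) + 60/s^6

Apply the Laplace transform termwise.
(1/2)·[L{t^5} = 5!/s^6 = 120/s^6]; (3)·[L{cos(7t)} = s/(s^2 + 49)]; (4)·[L{e^(-4t)} = 1/(s + 4)].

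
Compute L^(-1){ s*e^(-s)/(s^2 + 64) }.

Heaviside(t - 1)*(cos(8*t - 8))

The factor e^(-s) signals a time shift by c = 1 (second shifting theorem).
L{cos(8t)} = s/(s^2 + 64), so L^-1{s/(s^2 + 64)} = cos(8*t).
Hence the inverse is u(t - 1) times that function evaluated at t - 1.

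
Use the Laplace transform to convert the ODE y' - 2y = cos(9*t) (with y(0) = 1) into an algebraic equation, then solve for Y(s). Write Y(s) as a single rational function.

Take the Laplace transform of both sides.
With L{y'} = sY - y(0) = sY - 1: the LHS transforms to (s - 2)Y - (1).
The right side is L{cos(9*t)} = s/(s^2 + 81).
So (s - 2)Y = s/(s^2 + 81) + (1).
Isolate Y and clear denominators.

Y(s) = (s^2 + s + 81)/(s^3 - 2*s^2 + 81*s - 162)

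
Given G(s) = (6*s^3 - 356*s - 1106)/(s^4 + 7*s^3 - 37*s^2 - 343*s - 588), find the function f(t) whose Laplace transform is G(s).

Factor the denominator: s^4 + 7*s^3 - 37*s^2 - 343*s - 588 = (s - 7)*(s + 3)*(s + 4)*(s + 7).
Partial fraction decomposition gives [4/(s + 7)] + [-1/(s - 7)] + [-2/(s + 4)] + [5/(s + 3)].
Invert each term: 4/(s + 7) ↔ 4e^(-7t); -1/(s - 7) ↔ -e^(7t); -2/(s + 4) ↔ -2e^(-4t); 5/(s + 3) ↔ 5e^(-3t).

f(t) = -exp(7*t) + 5*exp(-3*t) - 2*exp(-4*t) + 4*exp(-7*t)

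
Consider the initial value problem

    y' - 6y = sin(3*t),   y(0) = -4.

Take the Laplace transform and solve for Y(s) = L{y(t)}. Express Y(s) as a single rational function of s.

Y(s) = (-4*s^2 - 33)/(s^3 - 6*s^2 + 9*s - 54)

Transform both sides with L{·}.
With L{y'} = sY - y(0) = sY - (-4): the LHS transforms to (s - 6)Y - (-4).
The right side is L{sin(3*t)} = 3/(s^2 + 9).
So (s - 6)Y = 3/(s^2 + 9) + (-4).
Solve for Y(s) and write it as one ratio of polynomials.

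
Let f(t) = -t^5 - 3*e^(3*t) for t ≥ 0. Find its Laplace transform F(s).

The transform is linear, so treat each term independently.
(-3)·[L{e^(3t)} = 1/(s - 3)]; (-1)·[L{t^5} = 5!/s^6 = 120/s^6].

F(s) = -3/(s - 3) - 120/s^6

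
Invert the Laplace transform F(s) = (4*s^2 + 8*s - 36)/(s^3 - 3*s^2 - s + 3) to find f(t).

Factor the denominator: s^3 - 3*s^2 - s + 3 = (s - 3)*(s - 1)*(s + 1).
Partial fraction decomposition gives [6/(s - 1)] + [3/(s - 3)] + [-5/(s + 1)].
Invert each term: 6/(s - 1) ↔ 6e^(t); 3/(s - 3) ↔ 3e^(3t); -5/(s + 1) ↔ -5e^(-t).

f(t) = 3*exp(3*t) + 6*exp(t) - 5*exp(-t)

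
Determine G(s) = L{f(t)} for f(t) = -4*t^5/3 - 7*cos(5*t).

G(s) = -7*s/(s^2 + 25) - 160/s^6

By linearity of the Laplace transform, transform each term separately.
(-7)·[L{cos(5t)} = s/(s^2 + 25)]; (-4/3)·[L{t^5} = 5!/s^6 = 120/s^6].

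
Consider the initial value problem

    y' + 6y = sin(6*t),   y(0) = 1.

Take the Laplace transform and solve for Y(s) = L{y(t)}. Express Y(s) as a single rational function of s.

Laplace-transform each side.
Using L{y'} = sY - y(0) = sY - 1, the left side becomes (s + 6)Y - (1).
The right side is L{sin(6*t)} = 6/(s^2 + 36).
So (s + 6)Y = 6/(s^2 + 36) + (1).
Divide through and combine into a single rational function.

Y(s) = (s^2 + 42)/(s^3 + 6*s^2 + 36*s + 216)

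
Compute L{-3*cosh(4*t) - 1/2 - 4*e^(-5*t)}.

-3*s/(s^2 - 16) - 4/(s + 5) - 1/(2*s)

Apply the Laplace transform termwise.
(-4)·[L{e^(-5t)} = 1/(s + 5)]; L{-1/2} = (-1/2)/s; (-3)·[L{cosh(4t)} = s/(s^2 - 16)].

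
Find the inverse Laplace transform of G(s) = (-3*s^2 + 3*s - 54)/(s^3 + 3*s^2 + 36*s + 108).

Factor the denominator: s^3 + 3*s^2 + 36*s + 108 = (s + 3)*(s^2 + 36).
Partial fraction decomposition gives [-2/(s + 3)] + [-s/(s^2 + 36)] + [6/(s^2 + 36)].
Invert each term: -2/(s + 3) ↔ -2e^(-3t); -1·s/(s^2 + 36) ↔ -cos(6t); 1·6/(s^2 + 36) ↔ sin(6t).

sin(6*t) - cos(6*t) - 2*exp(-3*t)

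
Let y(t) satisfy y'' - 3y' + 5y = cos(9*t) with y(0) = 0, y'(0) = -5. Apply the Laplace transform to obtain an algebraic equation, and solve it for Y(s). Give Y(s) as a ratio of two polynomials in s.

Take the Laplace transform of both sides.
With L{y''} = s^2 Y - s·y(0) - y'(0) and L{y'} = sY - y(0), with y(0) = 0, y'(0) = -5: the LHS transforms to (s^2 - 3*s + 5)Y - (-5).
The right side is L{cos(9*t)} = s/(s^2 + 81).
So (s^2 - 3*s + 5)Y = s/(s^2 + 81) + (-5).
Divide through and combine into a single rational function.

Y(s) = (-5*s^2 + s - 405)/(s^4 - 3*s^3 + 86*s^2 - 243*s + 405)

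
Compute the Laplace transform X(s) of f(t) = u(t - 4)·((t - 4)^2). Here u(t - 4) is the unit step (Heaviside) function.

By the second shifting theorem, L{u(t - c)·g(t - c)} = e^(-cs)·G(s) with c = 4 and G(s) = L{g(t)}.
L{t^2} = 2!/s^3 = 2/s^3.

X(s) = 2*exp(-4*s)/s^3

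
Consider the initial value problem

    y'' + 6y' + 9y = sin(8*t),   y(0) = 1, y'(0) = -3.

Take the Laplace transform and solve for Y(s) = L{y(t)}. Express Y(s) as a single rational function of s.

Y(s) = (s^3 + 3*s^2 + 64*s + 200)/(s^4 + 6*s^3 + 73*s^2 + 384*s + 576)

Take the Laplace transform of both sides.
With L{y''} = s^2 Y - s·y(0) - y'(0) and L{y'} = sY - y(0), with y(0) = 1, y'(0) = -3: the LHS transforms to (s^2 + 6*s + 9)Y - (s + 3).
The right side is L{sin(8*t)} = 8/(s^2 + 64).
So (s^2 + 6*s + 9)Y = 8/(s^2 + 64) + (s + 3).
Divide through and combine into a single rational function.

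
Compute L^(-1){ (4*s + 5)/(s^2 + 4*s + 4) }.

Factor the denominator: s^2 + 4*s + 4 = (s + 2)^2.
Partial fraction decomposition gives [4/(s + 2)] + [-3/(s + 2)^2].
Invert each term: 4/(s + 2) ↔ 4e^(-2t); -3/(s + 2)^2 ↔ -3t·e^(-2t).

-3*t*exp(-2*t) + 4*exp(-2*t)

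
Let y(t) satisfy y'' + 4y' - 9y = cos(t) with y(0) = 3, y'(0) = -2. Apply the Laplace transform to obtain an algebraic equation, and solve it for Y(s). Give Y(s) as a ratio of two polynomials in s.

Apply the Laplace transform to the equation.
The derivative rules (L{y''} = s^2 Y - s·y(0) - y'(0) and L{y'} = sY - y(0), with y(0) = 3, y'(0) = -2) turn the left side into (s^2 + 4*s - 9)Y - (3*s + 10).
The right side is L{cos(t)} = s/(s^2 + 1).
So (s^2 + 4*s - 9)Y = s/(s^2 + 1) + (3*s + 10).
Divide through and combine into a single rational function.

Y(s) = (3*s^3 + 10*s^2 + 4*s + 10)/(s^4 + 4*s^3 - 8*s^2 + 4*s - 9)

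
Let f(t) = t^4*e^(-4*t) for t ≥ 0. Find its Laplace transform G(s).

G(s) = 24/(s + 4)^5

L{t^4} = 4!/s^5 = 24/s^5.
By the first shifting theorem, multiplying by e^(-4t) replaces s with s + 4.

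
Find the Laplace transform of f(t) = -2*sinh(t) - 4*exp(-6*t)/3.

By linearity of the Laplace transform, transform each term separately.
(-2)·[L{sinh(t)} = 1/(s^2 - 1)]; (-4/3)·[L{e^(-6t)} = 1/(s + 6)].

-2/(s^2 - 1) - 4/(3*(s + 6))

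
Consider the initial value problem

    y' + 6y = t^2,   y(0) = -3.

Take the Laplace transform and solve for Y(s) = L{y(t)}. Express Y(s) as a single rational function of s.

Take the Laplace transform of both sides.
The derivative rules (L{y'} = sY - y(0) = sY - (-3)) turn the left side into (s + 6)Y - (-3).
The right side is L{t^2} = 2/s^3.
So (s + 6)Y = 2/s^3 + (-3).
Isolate Y and clear denominators.

Y(s) = (-3*s^3 + 2)/(s^4 + 6*s^3)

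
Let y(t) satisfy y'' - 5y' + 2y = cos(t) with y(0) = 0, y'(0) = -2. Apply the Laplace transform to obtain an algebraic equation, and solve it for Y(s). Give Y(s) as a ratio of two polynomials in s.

Y(s) = (-2*s^2 + s - 2)/(s^4 - 5*s^3 + 3*s^2 - 5*s + 2)

Take the Laplace transform of both sides.
The derivative rules (L{y''} = s^2 Y - s·y(0) - y'(0) and L{y'} = sY - y(0), with y(0) = 0, y'(0) = -2) turn the left side into (s^2 - 5*s + 2)Y - (-2).
The right side is L{cos(t)} = s/(s^2 + 1).
So (s^2 - 5*s + 2)Y = s/(s^2 + 1) + (-2).
Divide through and combine into a single rational function.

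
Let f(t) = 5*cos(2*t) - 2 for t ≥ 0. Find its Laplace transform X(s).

By linearity of the Laplace transform, transform each term separately.
L{-2} = -2/s; (5)·[L{cos(2t)} = s/(s^2 + 4)].

X(s) = 5*s/(s^2 + 4) - 2/s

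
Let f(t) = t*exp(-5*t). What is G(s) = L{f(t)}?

L{e^(-5t)} = 1/(s + 5).
Then apply L{t·g(t)} = -d/ds[H(s)] with H(s) = 1/(s + 5):
differentiating 1 time and applying the sign gives (s + 5)^(-2).

G(s) = (s + 5)^(-2)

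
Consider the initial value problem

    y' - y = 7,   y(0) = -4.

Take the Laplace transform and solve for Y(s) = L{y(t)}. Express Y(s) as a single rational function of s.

Transform both sides with L{·}.
With L{y'} = sY - y(0) = sY - (-4): the LHS transforms to (s - 1)Y - (-4).
The right side is L{7} = 7/s.
So (s - 1)Y = 7/s + (-4).
Divide through and combine into a single rational function.

Y(s) = (-4*s + 7)/(s^2 - s)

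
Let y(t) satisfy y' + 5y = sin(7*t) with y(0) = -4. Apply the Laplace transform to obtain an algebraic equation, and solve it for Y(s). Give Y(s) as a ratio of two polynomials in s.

Y(s) = (-4*s^2 - 189)/(s^3 + 5*s^2 + 49*s + 245)

Apply the Laplace transform to the equation.
With L{y'} = sY - y(0) = sY - (-4): the LHS transforms to (s + 5)Y - (-4).
The right side is L{sin(7*t)} = 7/(s^2 + 49).
So (s + 5)Y = 7/(s^2 + 49) + (-4).
Solve for Y(s) and write it as one ratio of polynomials.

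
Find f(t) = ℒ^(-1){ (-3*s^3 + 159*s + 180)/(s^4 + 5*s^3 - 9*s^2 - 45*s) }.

f(t) = 4*exp(3*t) - 4 - 6*exp(-3*t) + 3*exp(-5*t)

Factor the denominator: s^4 + 5*s^3 - 9*s^2 - 45*s = s*(s - 3)*(s + 3)*(s + 5).
Partial fraction decomposition gives [4/(s - 3)] + [3/(s + 5)] + [-6/(s + 3)] + [-4/s].
Invert each term: 4/(s - 3) ↔ 4e^(3t); 3/(s + 5) ↔ 3e^(-5t); -6/(s + 3) ↔ -6e^(-3t); -4/(s - 0) ↔ -4e^(0t).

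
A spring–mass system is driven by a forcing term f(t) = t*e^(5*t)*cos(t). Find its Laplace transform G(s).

L{cos(t)} = s/(s^2 + 1).
Multiplying by e^(5t) shifts s → s - 5, so L{e^(5*t)*cos(t)} = (s - 5)/((s - 5)^2 + 1).
Then apply L{t·g(t)} = -d/ds[H(s)] with H(s) = (s - 5)/((s - 5)^2 + 1):
differentiating 1 time and applying the sign gives (s - 6)*(s - 4)/(s^2 - 10*s + 26)^2.

G(s) = (s - 6)*(s - 4)/(s^2 - 10*s + 26)^2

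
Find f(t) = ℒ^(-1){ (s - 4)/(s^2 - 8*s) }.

f(t) = exp(4*t)*cosh(4*t)

Rewrite the denominator: s^2 - 8*s = (s - 4)^2 - 16.
The form in (s - 4) signals a first-shifting-theorem factor e^(4t).
Since L{cosh(4t)} = s/(s^2 - 16), the inverse is e^(4*t)*cosh(4*t).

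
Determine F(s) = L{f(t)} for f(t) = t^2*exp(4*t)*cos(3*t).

F(s) = 2*(s - 4)*(s^2 - 8*s - 11)/(s^2 - 8*s + 25)^3

L{cos(3t)} = s/(s^2 + 9).
Multiplying by e^(4t) shifts s → s - 4, so L{exp(4*t)*cos(3*t)} = (s - 4)/((s - 4)^2 + 9).
Then apply L{t^2·g(t)} = (-1)^2 d^2/ds^2[G(s)] with G(s) = (s - 4)/((s - 4)^2 + 9):
differentiating 2 times and applying the sign gives 2*(s - 4)*(s^2 - 8*s - 11)/(s^2 - 8*s + 25)^3.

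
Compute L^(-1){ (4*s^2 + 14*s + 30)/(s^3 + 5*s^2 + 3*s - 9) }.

-6*t*exp(-3*t) + 3*exp(t) + exp(-3*t)

Factor the denominator: s^3 + 5*s^2 + 3*s - 9 = (s - 1)*(s + 3)^2.
Partial fraction decomposition gives [1/(s + 3)] + [-6/(s + 3)^2] + [3/(s - 1)].
Invert each term: 1/(s + 3) ↔ e^(-3t); -6/(s + 3)^2 ↔ -6t·e^(-3t); 3/(s - 1) ↔ 3e^(t).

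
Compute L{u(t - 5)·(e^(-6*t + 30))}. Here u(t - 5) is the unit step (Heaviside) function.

By the second shifting theorem, L{u(t - c)·g(t - c)} = e^(-cs)·H(s) with c = 5 and H(s) = L{g(t)}.
L{e^(-6t)} = 1/(s + 6).

exp(-5*s)/(s + 6)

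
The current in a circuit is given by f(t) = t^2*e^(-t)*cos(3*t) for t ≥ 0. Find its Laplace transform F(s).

F(s) = 2*(s + 1)*(s^2 + 2*s - 26)/(s^2 + 2*s + 10)^3

L{cos(3t)} = s/(s^2 + 9).
Multiplying by e^(-t) shifts s → s + 1, so L{e^(-t)*cos(3*t)} = (s + 1)/((s + 1)^2 + 9).
Then apply L{t^2·g(t)} = (-1)^2 d^2/ds^2[G(s)] with G(s) = (s + 1)/((s + 1)^2 + 9):
differentiating 2 times and applying the sign gives 2*(s + 1)*(s^2 + 2*s - 26)/(s^2 + 2*s + 10)^3.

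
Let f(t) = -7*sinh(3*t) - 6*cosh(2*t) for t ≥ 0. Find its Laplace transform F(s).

F(s) = -6*s/(s^2 - 4) - 21/(s^2 - 9)

Apply the Laplace transform termwise.
(-6)·[L{cosh(2t)} = s/(s^2 - 4)]; (-7)·[L{sinh(3t)} = 3/(s^2 - 9)].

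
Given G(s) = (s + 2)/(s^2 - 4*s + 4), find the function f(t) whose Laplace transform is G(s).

Factor the denominator: s^2 - 4*s + 4 = (s - 2)^2.
Partial fraction decomposition gives [1/(s - 2)] + [4/(s - 2)^2].
Invert each term: 1/(s - 2) ↔ e^(2t); 4/(s - 2)^2 ↔ 4t·e^(2t).

f(t) = 4*t*exp(2*t) + exp(2*t)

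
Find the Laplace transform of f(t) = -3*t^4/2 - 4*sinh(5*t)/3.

-20/(3*(s^2 - 25)) - 36/s^5

Apply the Laplace transform termwise.
(-3/2)·[L{t^4} = 4!/s^5 = 24/s^5]; (-4/3)·[L{sinh(5t)} = 5/(s^2 - 25)].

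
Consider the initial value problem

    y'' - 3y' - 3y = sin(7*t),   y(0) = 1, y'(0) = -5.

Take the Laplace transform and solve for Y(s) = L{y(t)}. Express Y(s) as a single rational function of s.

Y(s) = (s^3 - 8*s^2 + 49*s - 385)/(s^4 - 3*s^3 + 46*s^2 - 147*s - 147)

Apply the Laplace transform to the equation.
Using L{y''} = s^2 Y - s·y(0) - y'(0) and L{y'} = sY - y(0), with y(0) = 1, y'(0) = -5, the left side becomes (s^2 - 3*s - 3)Y - (s - 8).
The right side is L{sin(7*t)} = 7/(s^2 + 49).
So (s^2 - 3*s - 3)Y = 7/(s^2 + 49) + (s - 8).
Isolate Y and clear denominators.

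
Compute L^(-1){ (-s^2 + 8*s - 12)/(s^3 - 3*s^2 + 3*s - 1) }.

-5*t^2*exp(t)/2 + 6*t*exp(t) - exp(t)

Factor the denominator: s^3 - 3*s^2 + 3*s - 1 = (s - 1)^3.
Partial fraction decomposition gives [-1/(s - 1)] + [6/(s - 1)^2] + [-5/(s - 1)^3].
Invert each term: -1/(s - 1) ↔ -e^(t); 6/(s - 1)^2 ↔ 6t·e^(t); -5/(s - 1)^3 ↔ (-5/2)t^2·e^(t).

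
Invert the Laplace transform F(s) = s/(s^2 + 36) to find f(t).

Since L{cos(6t)} = s/(s^2 + 36), the inverse is cos(6*t).

f(t) = cos(6*t)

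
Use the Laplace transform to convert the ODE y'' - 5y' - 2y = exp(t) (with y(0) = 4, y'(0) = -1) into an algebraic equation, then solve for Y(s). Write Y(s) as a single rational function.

Apply the Laplace transform to the equation.
The derivative rules (L{y''} = s^2 Y - s·y(0) - y'(0) and L{y'} = sY - y(0), with y(0) = 4, y'(0) = -1) turn the left side into (s^2 - 5*s - 2)Y - (4*s - 21).
The right side is L{exp(t)} = 1/(s - 1).
So (s^2 - 5*s - 2)Y = 1/(s - 1) + (4*s - 21).
Isolate Y and clear denominators.

Y(s) = (4*s^2 - 25*s + 22)/(s^3 - 6*s^2 + 3*s + 2)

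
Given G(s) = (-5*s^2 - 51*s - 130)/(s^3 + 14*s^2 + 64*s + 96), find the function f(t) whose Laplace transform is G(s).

f(t) = -3*t*exp(-4*t) - 4*exp(-4*t) - exp(-6*t)

Factor the denominator: s^3 + 14*s^2 + 64*s + 96 = (s + 4)^2*(s + 6).
Partial fraction decomposition gives [-4/(s + 4)] + [-3/(s + 4)^2] + [-1/(s + 6)].
Invert each term: -4/(s + 4) ↔ -4e^(-4t); -3/(s + 4)^2 ↔ -3t·e^(-4t); -1/(s + 6) ↔ -e^(-6t).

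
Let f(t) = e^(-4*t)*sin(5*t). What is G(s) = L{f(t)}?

L{sin(5t)} = 5/(s^2 + 25).
By the first shifting theorem, multiplying by e^(-4t) replaces s with s + 4.

G(s) = 5/((s + 4)^2 + 25)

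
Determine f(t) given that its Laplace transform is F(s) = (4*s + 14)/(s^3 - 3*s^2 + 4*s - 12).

Factor the denominator: s^3 - 3*s^2 + 4*s - 12 = (s - 3)*(s^2 + 4).
Partial fraction decomposition gives [2/(s - 3)] + [-2*s/(s^2 + 4)] + [-2/(s^2 + 4)].
Invert each term: 2/(s - 3) ↔ 2e^(3t); -2·s/(s^2 + 4) ↔ -2cos(2t); -1·2/(s^2 + 4) ↔ -sin(2t).

f(t) = 2*exp(3*t) - sin(2*t) - 2*cos(2*t)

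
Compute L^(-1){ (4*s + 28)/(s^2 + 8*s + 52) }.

2*exp(-4*t)*sin(6*t) + 4*exp(-4*t)*cos(6*t)

Complete the square in the denominator: s^2 + 8*s + 52 = (s + 4)^2 + 6^2.
Split the numerator to match: 4*s + 28 = 4·(s + 4) + 2·6.
Invert each term: 4·(s + 4)/((s + 4)^2 + 36) ↔ 4e^(-4t)cos(6t); 2·6/((s + 4)^2 + 36) ↔ 2e^(-4t)sin(6t).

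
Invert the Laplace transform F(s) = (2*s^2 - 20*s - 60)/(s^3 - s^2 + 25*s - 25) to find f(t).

Factor the denominator: s^3 - s^2 + 25*s - 25 = (s - 1)*(s^2 + 25).
Partial fraction decomposition gives [-3/(s - 1)] + [5*s/(s^2 + 25)] + [-15/(s^2 + 25)].
Invert each term: -3/(s - 1) ↔ -3e^(t); 5·s/(s^2 + 25) ↔ 5cos(5t); -3·5/(s^2 + 25) ↔ -3sin(5t).

f(t) = -3*exp(t) - 3*sin(5*t) + 5*cos(5*t)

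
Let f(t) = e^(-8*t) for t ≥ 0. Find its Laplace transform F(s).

F(s) = 1/(s + 8)

L{e^(-8t)} = 1/(s + 8).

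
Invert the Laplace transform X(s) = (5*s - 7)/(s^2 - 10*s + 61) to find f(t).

Complete the square in the denominator: s^2 - 10*s + 61 = (s - 5)^2 + 6^2.
Split the numerator to match: 5*s - 7 = 5·(s - 5) + 3·6.
Invert each term: 5·(s - 5)/((s - 5)^2 + 36) ↔ 5e^(5t)cos(6t); 3·6/((s - 5)^2 + 36) ↔ 3e^(5t)sin(6t).

f(t) = 3*exp(5*t)*sin(6*t) + 5*exp(5*t)*cos(6*t)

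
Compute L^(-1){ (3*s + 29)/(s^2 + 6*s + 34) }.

4*exp(-3*t)*sin(5*t) + 3*exp(-3*t)*cos(5*t)

Complete the square in the denominator: s^2 + 6*s + 34 = (s + 3)^2 + 5^2.
Split the numerator to match: 3*s + 29 = 3·(s + 3) + 4·5.
Invert each term: 3·(s + 3)/((s + 3)^2 + 25) ↔ 3e^(-3t)cos(5t); 4·5/((s + 3)^2 + 25) ↔ 4e^(-3t)sin(5t).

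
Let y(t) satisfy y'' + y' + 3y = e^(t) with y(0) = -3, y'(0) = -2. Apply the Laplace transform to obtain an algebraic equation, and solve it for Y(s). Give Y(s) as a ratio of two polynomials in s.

Apply the Laplace transform to the equation.
With L{y''} = s^2 Y - s·y(0) - y'(0) and L{y'} = sY - y(0), with y(0) = -3, y'(0) = -2: the LHS transforms to (s^2 + s + 3)Y - (-3*s - 5).
The right side is L{e^(t)} = 1/(s - 1).
So (s^2 + s + 3)Y = 1/(s - 1) + (-3*s - 5).
Isolate Y and clear denominators.

Y(s) = (-3*s^2 - 2*s + 6)/(s^3 + 2*s - 3)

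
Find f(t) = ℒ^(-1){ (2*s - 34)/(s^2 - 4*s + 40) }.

f(t) = -5*exp(2*t)*sin(6*t) + 2*exp(2*t)*cos(6*t)

Complete the square in the denominator: s^2 - 4*s + 40 = (s - 2)^2 + 6^2.
Split the numerator to match: 2*s - 34 = 2·(s - 2) - 5·6.
Invert each term: 2·(s - 2)/((s - 2)^2 + 36) ↔ 2e^(2t)cos(6t); -5·6/((s - 2)^2 + 36) ↔ -5e^(2t)sin(6t).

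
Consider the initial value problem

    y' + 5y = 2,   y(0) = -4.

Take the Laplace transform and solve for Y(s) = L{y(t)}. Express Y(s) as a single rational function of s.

Y(s) = (-4*s + 2)/(s^2 + 5*s)

Transform both sides with L{·}.
The derivative rules (L{y'} = sY - y(0) = sY - (-4)) turn the left side into (s + 5)Y - (-4).
The right side is L{2} = 2/s.
So (s + 5)Y = 2/s + (-4).
Isolate Y and clear denominators.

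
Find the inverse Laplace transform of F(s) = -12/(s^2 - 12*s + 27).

Rewrite the denominator: s^2 - 12*s + 27 = (s - 6)^2 - 9.
The form in (s - 6) signals a first-shifting-theorem factor e^(6t).
Since L{sinh(3t)} = 3/(s^2 - 9), the inverse is e^(6*t)*sinh(3*t), scaled by -4.

-4*exp(6*t)*sinh(3*t)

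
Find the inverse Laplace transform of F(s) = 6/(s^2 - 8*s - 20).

exp(4*t)*sinh(6*t)

Rewrite the denominator: s^2 - 8*s - 20 = (s - 4)^2 - 36.
The form in (s - 4) signals a first-shifting-theorem factor e^(4t).
Since L{sinh(6t)} = 6/(s^2 - 36), the inverse is e^(4*t)*sinh(6*t).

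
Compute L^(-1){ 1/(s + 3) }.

Since L{e^(-3t)} = 1/(s + 3), the inverse is e^(-3*t).

exp(-3*t)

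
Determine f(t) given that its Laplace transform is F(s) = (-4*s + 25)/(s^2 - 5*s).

f(t) = exp(5*t) - 5

Factor the denominator: s^2 - 5*s = s*(s - 5).
Partial fraction decomposition gives [-5/s] + [1/(s - 5)].
Invert each term: -5/(s - 0) ↔ -5e^(0t); 1/(s - 5) ↔ e^(5t).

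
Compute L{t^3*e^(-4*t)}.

6/(s + 4)^4

L{t^3} = 3!/s^4 = 6/s^4.
By the first shifting theorem, multiplying by e^(-4t) replaces s with s + 4.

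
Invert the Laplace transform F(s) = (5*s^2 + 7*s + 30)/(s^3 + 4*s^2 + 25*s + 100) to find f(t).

f(t) = -sin(5*t) + 3*cos(5*t) + 2*exp(-4*t)

Factor the denominator: s^3 + 4*s^2 + 25*s + 100 = (s + 4)*(s^2 + 25).
Partial fraction decomposition gives [2/(s + 4)] + [3*s/(s^2 + 25)] + [-5/(s^2 + 25)].
Invert each term: 2/(s + 4) ↔ 2e^(-4t); 3·s/(s^2 + 25) ↔ 3cos(5t); -1·5/(s^2 + 25) ↔ -sin(5t).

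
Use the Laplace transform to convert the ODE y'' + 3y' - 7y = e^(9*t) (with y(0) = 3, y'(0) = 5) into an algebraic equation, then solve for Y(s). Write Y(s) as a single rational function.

Y(s) = (3*s^2 - 13*s - 125)/(s^3 - 6*s^2 - 34*s + 63)

Laplace-transform each side.
With L{y''} = s^2 Y - s·y(0) - y'(0) and L{y'} = sY - y(0), with y(0) = 3, y'(0) = 5: the LHS transforms to (s^2 + 3*s - 7)Y - (3*s + 14).
The right side is L{e^(9*t)} = 1/(s - 9).
So (s^2 + 3*s - 7)Y = 1/(s - 9) + (3*s + 14).
Isolate Y and clear denominators.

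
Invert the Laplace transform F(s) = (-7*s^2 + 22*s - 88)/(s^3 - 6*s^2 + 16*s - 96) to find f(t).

Factor the denominator: s^3 - 6*s^2 + 16*s - 96 = (s - 6)*(s^2 + 16).
Partial fraction decomposition gives [-4/(s - 6)] + [-3*s/(s^2 + 16)] + [4/(s^2 + 16)].
Invert each term: -4/(s - 6) ↔ -4e^(6t); -3·s/(s^2 + 16) ↔ -3cos(4t); 1·4/(s^2 + 16) ↔ sin(4t).

f(t) = -4*exp(6*t) + sin(4*t) - 3*cos(4*t)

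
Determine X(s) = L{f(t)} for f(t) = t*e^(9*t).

X(s) = (s - 9)^(-2)

L{e^(9t)} = 1/(s - 9).
Then apply L{t·g(t)} = -d/ds[G(s)] with G(s) = 1/(s - 9):
differentiating 1 time and applying the sign gives (s - 9)^(-2).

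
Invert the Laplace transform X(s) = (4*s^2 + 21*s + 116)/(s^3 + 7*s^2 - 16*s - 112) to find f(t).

f(t) = 3*exp(4*t) - 4*exp(-4*t) + 5*exp(-7*t)

Factor the denominator: s^3 + 7*s^2 - 16*s - 112 = (s - 4)*(s + 4)*(s + 7).
Partial fraction decomposition gives [3/(s - 4)] + [-4/(s + 4)] + [5/(s + 7)].
Invert each term: 3/(s - 4) ↔ 3e^(4t); -4/(s + 4) ↔ -4e^(-4t); 5/(s + 7) ↔ 5e^(-7t).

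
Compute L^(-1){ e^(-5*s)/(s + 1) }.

Heaviside(t - 5)*(exp(-t + 5))

The factor e^(-5s) signals a time shift by c = 5 (second shifting theorem).
L{e^(-t)} = 1/(s + 1), so L^-1{1/(s + 1)} = e^(-t).
Hence the inverse is u(t - 5) times that function evaluated at t - 5.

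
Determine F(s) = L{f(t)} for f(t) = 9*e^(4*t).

L{9} = 9/s.
By the first shifting theorem, multiplying by e^(4t) replaces s with s - 4.

F(s) = 9/(s - 4)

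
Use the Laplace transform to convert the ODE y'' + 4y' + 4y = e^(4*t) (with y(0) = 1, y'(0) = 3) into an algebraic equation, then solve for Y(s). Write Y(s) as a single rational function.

Y(s) = (s^2 + 3*s - 27)/(s^3 - 12*s - 16)

Laplace-transform each side.
Using L{y''} = s^2 Y - s·y(0) - y'(0) and L{y'} = sY - y(0), with y(0) = 1, y'(0) = 3, the left side becomes (s^2 + 4*s + 4)Y - (s + 7).
The right side is L{e^(4*t)} = 1/(s - 4).
So (s^2 + 4*s + 4)Y = 1/(s - 4) + (s + 7).
Divide through and combine into a single rational function.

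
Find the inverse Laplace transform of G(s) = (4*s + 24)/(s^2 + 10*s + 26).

Complete the square in the denominator: s^2 + 10*s + 26 = (s + 5)^2 + 1^2.
Split the numerator to match: 4*s + 24 = 4·(s + 5) + 4·1.
Invert each term: 4·(s + 5)/((s + 5)^2 + 1) ↔ 4e^(-5t)cos(t); 4·1/((s + 5)^2 + 1) ↔ 4e^(-5t)sin(t).

4*exp(-5*t)*sin(t) + 4*exp(-5*t)*cos(t)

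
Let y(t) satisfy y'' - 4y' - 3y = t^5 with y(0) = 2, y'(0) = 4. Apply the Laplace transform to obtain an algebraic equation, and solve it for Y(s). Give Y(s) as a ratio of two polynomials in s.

Y(s) = (2*s^7 - 4*s^6 + 120)/(s^8 - 4*s^7 - 3*s^6)

Apply the Laplace transform to the equation.
The derivative rules (L{y''} = s^2 Y - s·y(0) - y'(0) and L{y'} = sY - y(0), with y(0) = 2, y'(0) = 4) turn the left side into (s^2 - 4*s - 3)Y - (2*s - 4).
The right side is L{t^5} = 120/s^6.
So (s^2 - 4*s - 3)Y = 120/s^6 + (2*s - 4).
Solve for Y(s) and write it as one ratio of polynomials.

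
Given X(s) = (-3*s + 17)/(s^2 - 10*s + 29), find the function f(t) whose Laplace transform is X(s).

f(t) = exp(5*t)*sin(2*t) - 3*exp(5*t)*cos(2*t)

Complete the square in the denominator: s^2 - 10*s + 29 = (s - 5)^2 + 2^2.
Split the numerator to match: -3*s + 17 = -3·(s - 5) + 1·2.
Invert each term: -3·(s - 5)/((s - 5)^2 + 4) ↔ -3e^(5t)cos(2t); 1·2/((s - 5)^2 + 4) ↔ e^(5t)sin(2t).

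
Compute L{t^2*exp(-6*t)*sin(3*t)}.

L{sin(3t)} = 3/(s^2 + 9).
Multiplying by e^(-6t) shifts s → s + 6, so L{exp(-6*t)*sin(3*t)} = 3/((s + 6)^2 + 9).
Then apply L{t^2·g(t)} = (-1)^2 d^2/ds^2[G(s)] with G(s) = 3/((s + 6)^2 + 9):
differentiating 2 times and applying the sign gives 18*(s^2 + 12*s + 33)/(s^2 + 12*s + 45)^3.

18*(s^2 + 12*s + 33)/(s^2 + 12*s + 45)^3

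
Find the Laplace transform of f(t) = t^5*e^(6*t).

120/(s - 6)^6

L{t^5} = 5!/s^6 = 120/s^6.
By the first shifting theorem, multiplying by e^(6t) replaces s with s - 6.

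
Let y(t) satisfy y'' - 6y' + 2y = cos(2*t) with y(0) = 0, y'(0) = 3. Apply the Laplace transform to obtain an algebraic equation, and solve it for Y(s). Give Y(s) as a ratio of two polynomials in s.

Y(s) = (3*s^2 + s + 12)/(s^4 - 6*s^3 + 6*s^2 - 24*s + 8)

Laplace-transform each side.
The derivative rules (L{y''} = s^2 Y - s·y(0) - y'(0) and L{y'} = sY - y(0), with y(0) = 0, y'(0) = 3) turn the left side into (s^2 - 6*s + 2)Y - (3).
The right side is L{cos(2*t)} = s/(s^2 + 4).
So (s^2 - 6*s + 2)Y = s/(s^2 + 4) + (3).
Solve for Y(s) and write it as one ratio of polynomials.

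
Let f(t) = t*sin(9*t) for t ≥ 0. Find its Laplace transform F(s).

F(s) = 18*s/(s^2 + 81)^2

L{sin(9t)} = 9/(s^2 + 81).
Then apply L{t·g(t)} = -d/ds[G(s)] with G(s) = 9/(s^2 + 81):
differentiating 1 time and applying the sign gives 18*s/(s^2 + 81)^2.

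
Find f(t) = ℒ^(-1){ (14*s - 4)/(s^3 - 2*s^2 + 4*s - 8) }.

Factor the denominator: s^3 - 2*s^2 + 4*s - 8 = (s - 2)*(s^2 + 4).
Partial fraction decomposition gives [3/(s - 2)] + [-3*s/(s^2 + 4)] + [8/(s^2 + 4)].
Invert each term: 3/(s - 2) ↔ 3e^(2t); -3·s/(s^2 + 4) ↔ -3cos(2t); 4·2/(s^2 + 4) ↔ 4sin(2t).

f(t) = 3*exp(2*t) + 4*sin(2*t) - 3*cos(2*t)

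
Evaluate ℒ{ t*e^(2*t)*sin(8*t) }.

16*(s - 2)/(s^2 - 4*s + 68)^2

L{sin(8t)} = 8/(s^2 + 64).
Multiplying by e^(2t) shifts s → s - 2, so L{e^(2*t)*sin(8*t)} = 8/((s - 2)^2 + 64).
Then apply L{t·g(t)} = -d/ds[G(s)] with G(s) = 8/((s - 2)^2 + 64):
differentiating 1 time and applying the sign gives 16*(s - 2)/(s^2 - 4*s + 68)^2.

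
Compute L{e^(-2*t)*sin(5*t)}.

L{sin(5t)} = 5/(s^2 + 25).
By the first shifting theorem, multiplying by e^(-2t) replaces s with s + 2.

5/((s + 2)^2 + 25)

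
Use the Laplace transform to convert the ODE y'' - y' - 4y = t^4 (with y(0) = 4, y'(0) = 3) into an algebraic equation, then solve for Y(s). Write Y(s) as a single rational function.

Y(s) = (4*s^6 - s^5 + 24)/(s^7 - s^6 - 4*s^5)

Transform both sides with L{·}.
Using L{y''} = s^2 Y - s·y(0) - y'(0) and L{y'} = sY - y(0), with y(0) = 4, y'(0) = 3, the left side becomes (s^2 - s - 4)Y - (4*s - 1).
The right side is L{t^4} = 24/s^5.
So (s^2 - s - 4)Y = 24/s^5 + (4*s - 1).
Divide through and combine into a single rational function.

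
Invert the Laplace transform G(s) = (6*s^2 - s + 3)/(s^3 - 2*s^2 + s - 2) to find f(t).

Factor the denominator: s^3 - 2*s^2 + s - 2 = (s - 2)*(s^2 + 1).
Partial fraction decomposition gives [5/(s - 2)] + [s/(s^2 + 1)] + [1/(s^2 + 1)].
Invert each term: 5/(s - 2) ↔ 5e^(2t); 1·s/(s^2 + 1) ↔ cos(t); 1·1/(s^2 + 1) ↔ sin(t).

f(t) = 5*exp(2*t) + sin(t) + cos(t)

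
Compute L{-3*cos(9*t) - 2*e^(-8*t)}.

Apply the Laplace transform termwise.
(-3)·[L{cos(9t)} = s/(s^2 + 81)]; (-2)·[L{e^(-8t)} = 1/(s + 8)].

-3*s/(s^2 + 81) - 2/(s + 8)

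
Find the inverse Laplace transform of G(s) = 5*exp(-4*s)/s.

Heaviside(t - 4)*(5)

The factor e^(-4s) signals a time shift by c = 4 (second shifting theorem).
L{5} = 5/s, so L^-1{5/s} = 5.
Hence the inverse is u(t - 4) times that function evaluated at t - 4.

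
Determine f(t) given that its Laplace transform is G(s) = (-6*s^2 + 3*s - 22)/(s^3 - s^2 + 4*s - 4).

f(t) = -5*exp(t) + sin(2*t) - cos(2*t)

Factor the denominator: s^3 - s^2 + 4*s - 4 = (s - 1)*(s^2 + 4).
Partial fraction decomposition gives [-5/(s - 1)] + [-s/(s^2 + 4)] + [2/(s^2 + 4)].
Invert each term: -5/(s - 1) ↔ -5e^(t); -1·s/(s^2 + 4) ↔ -cos(2t); 1·2/(s^2 + 4) ↔ sin(2t).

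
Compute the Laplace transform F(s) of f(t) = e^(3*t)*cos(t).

F(s) = (s - 3)/((s - 3)^2 + 1)

L{cos(t)} = s/(s^2 + 1).
By the first shifting theorem, multiplying by e^(3t) replaces s with s - 3.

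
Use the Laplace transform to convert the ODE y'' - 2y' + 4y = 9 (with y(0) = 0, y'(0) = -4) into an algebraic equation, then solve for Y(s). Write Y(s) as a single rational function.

Y(s) = (-4*s + 9)/(s^3 - 2*s^2 + 4*s)

Laplace-transform each side.
With L{y''} = s^2 Y - s·y(0) - y'(0) and L{y'} = sY - y(0), with y(0) = 0, y'(0) = -4: the LHS transforms to (s^2 - 2*s + 4)Y - (-4).
The right side is L{9} = 9/s.
So (s^2 - 2*s + 4)Y = 9/s + (-4).
Isolate Y and clear denominators.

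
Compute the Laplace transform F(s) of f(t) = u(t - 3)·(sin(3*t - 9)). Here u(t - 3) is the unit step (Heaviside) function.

F(s) = 3*exp(-3*s)/(s^2 + 9)

By the second shifting theorem, L{u(t - c)·g(t - c)} = e^(-cs)·G(s) with c = 3 and G(s) = L{g(t)}.
L{sin(3t)} = 3/(s^2 + 9).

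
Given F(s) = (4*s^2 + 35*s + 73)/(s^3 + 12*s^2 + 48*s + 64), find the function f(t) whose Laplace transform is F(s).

f(t) = -3*t^2*exp(-4*t)/2 + 3*t*exp(-4*t) + 4*exp(-4*t)

Factor the denominator: s^3 + 12*s^2 + 48*s + 64 = (s + 4)^3.
Partial fraction decomposition gives [4/(s + 4)] + [3/(s + 4)^2] + [-3/(s + 4)^3].
Invert each term: 4/(s + 4) ↔ 4e^(-4t); 3/(s + 4)^2 ↔ 3t·e^(-4t); -3/(s + 4)^3 ↔ (-3/2)t^2·e^(-4t).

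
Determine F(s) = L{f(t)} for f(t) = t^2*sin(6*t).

L{sin(6t)} = 6/(s^2 + 36).
Then apply L{t^2·g(t)} = (-1)^2 d^2/ds^2[G(s)] with G(s) = 6/(s^2 + 36):
differentiating 2 times and applying the sign gives 36*(s^2 - 12)/(s^2 + 36)^3.

F(s) = 36*(s^2 - 12)/(s^2 + 36)^3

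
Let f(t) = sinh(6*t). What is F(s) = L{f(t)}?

L{sinh(6t)} = 6/(s^2 - 36).

F(s) = 6/(s^2 - 36)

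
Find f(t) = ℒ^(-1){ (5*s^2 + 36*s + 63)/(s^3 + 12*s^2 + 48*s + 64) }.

f(t) = -t^2*exp(-4*t)/2 - 4*t*exp(-4*t) + 5*exp(-4*t)

Factor the denominator: s^3 + 12*s^2 + 48*s + 64 = (s + 4)^3.
Partial fraction decomposition gives [5/(s + 4)] + [-4/(s + 4)^2] + [-1/(s + 4)^3].
Invert each term: 5/(s + 4) ↔ 5e^(-4t); -4/(s + 4)^2 ↔ -4t·e^(-4t); -1/(s + 4)^3 ↔ (-1/2)t^2·e^(-4t).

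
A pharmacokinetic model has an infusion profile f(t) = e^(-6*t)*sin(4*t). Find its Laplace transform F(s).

L{sin(4t)} = 4/(s^2 + 16).
By the first shifting theorem, multiplying by e^(-6t) replaces s with s + 6.

F(s) = 4/((s + 6)^2 + 16)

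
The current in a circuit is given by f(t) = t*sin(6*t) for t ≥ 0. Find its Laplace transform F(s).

L{sin(6t)} = 6/(s^2 + 36).
Then apply L{t·g(t)} = -d/ds[G(s)] with G(s) = 6/(s^2 + 36):
differentiating 1 time and applying the sign gives 12*s/(s^2 + 36)^2.

F(s) = 12*s/(s^2 + 36)^2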